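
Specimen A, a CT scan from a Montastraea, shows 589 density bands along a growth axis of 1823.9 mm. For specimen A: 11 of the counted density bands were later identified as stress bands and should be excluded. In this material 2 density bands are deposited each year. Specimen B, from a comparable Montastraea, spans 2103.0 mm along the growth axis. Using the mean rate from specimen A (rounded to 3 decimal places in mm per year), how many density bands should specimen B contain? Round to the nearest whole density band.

Specimen A: true density band count = 589 − 11 = 578.
Specimen A: with 2 density bands per year, 578 / 2 = 289 years.
A: 1823.9 mm over 289 years gives 1823.9 / 289 ≈ 6.311 mm/year.
Specimen B: 2103.0 mm / 6.311 mm per year = 333.23 years; at 2 density bands per year that is 333.23 × 2 ≈ 666 density bands.

666 density bands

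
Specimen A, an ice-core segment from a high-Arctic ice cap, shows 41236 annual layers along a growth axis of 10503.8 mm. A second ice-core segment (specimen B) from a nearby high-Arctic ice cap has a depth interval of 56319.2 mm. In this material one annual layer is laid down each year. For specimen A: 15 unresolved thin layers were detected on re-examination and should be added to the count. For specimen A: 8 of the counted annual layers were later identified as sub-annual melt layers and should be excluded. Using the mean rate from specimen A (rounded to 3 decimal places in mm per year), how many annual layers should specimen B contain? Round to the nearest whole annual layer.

Specimen A: adjusted count: 41236 − 8 + 15 = 41243 annual layers.
A: Extension rate ≈ 10503.8 / 41243 = 0.255 mm/yr.
Specimen B: 56319.2 mm / 0.255 mm per year = 220859.61 years ≈ 220860 annual layers.

220860 annual layers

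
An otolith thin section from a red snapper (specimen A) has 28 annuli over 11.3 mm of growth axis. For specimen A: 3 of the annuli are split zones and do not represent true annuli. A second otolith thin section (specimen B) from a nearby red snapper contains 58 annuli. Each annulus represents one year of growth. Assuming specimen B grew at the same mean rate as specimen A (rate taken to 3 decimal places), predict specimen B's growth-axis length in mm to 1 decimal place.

26.2 mm

Specimen A: true annulus count = 28 − 3 = 25.
A: Mean rate = 11.3 mm / 25 years ≈ 0.452 mm/yr.
Length of B = 0.452 × 58 = 26.2 mm.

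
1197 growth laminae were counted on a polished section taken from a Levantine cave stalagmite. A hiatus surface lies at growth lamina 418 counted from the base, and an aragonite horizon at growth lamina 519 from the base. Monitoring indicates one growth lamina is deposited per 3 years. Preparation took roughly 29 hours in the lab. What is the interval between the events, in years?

Separation: 519 − 418 = 101 growth laminae.
At 3 years per growth lamina, 101 × 3 = 303 years.

303 yr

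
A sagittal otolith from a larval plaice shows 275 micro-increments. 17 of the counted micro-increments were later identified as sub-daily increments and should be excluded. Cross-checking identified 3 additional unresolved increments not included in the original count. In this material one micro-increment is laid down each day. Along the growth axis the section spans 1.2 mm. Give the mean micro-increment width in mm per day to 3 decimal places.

After corrections the count is 275 − 17 + 3 = 261 micro-increments.
Mean rate = 1.2 mm / 261 days ≈ 0.005 mm per day.

0.005 mm per day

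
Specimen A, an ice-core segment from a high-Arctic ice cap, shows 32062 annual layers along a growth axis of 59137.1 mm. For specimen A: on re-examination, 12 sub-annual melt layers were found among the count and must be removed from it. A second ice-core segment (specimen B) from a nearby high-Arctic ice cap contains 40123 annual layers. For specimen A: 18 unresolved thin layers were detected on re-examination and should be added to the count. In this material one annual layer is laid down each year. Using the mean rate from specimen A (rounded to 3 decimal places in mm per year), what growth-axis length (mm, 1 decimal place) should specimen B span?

73986.8 mm

Specimen A: true annual layer count = 32062 − 12 + 18 = 32068.
A: Mean rate = 59137.1 mm / 32068 years ≈ 1.844 mm/yr.
For B, 1.844 mm/year × 40123 years = 73986.8 mm.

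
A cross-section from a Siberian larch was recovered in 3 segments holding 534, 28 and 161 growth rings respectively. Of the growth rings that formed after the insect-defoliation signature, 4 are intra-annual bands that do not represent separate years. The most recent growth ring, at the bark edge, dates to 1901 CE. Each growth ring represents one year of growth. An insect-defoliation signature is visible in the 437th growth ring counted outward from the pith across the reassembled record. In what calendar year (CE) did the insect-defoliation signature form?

1619 CE

Total growth rings = 534 + 28 + 161 = 723.
Between growth ring 437 and the bark edge there are 723 − 437 = 286 growth rings.
286 − 4 false = 282 true growth rings after the insect-defoliation signature.
The growth ring at the bark edge is 1901 CE, so the insect-defoliation signature dates to 1901 − 282 = 1619 CE.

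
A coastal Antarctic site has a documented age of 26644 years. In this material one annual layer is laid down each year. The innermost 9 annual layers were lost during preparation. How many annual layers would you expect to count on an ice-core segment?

At one annual layer per year, 26644 years correspond to 26644 annual layers.
26644 − 9 missed = 26635 annual layers expected in the prepared section.

26635 annual layers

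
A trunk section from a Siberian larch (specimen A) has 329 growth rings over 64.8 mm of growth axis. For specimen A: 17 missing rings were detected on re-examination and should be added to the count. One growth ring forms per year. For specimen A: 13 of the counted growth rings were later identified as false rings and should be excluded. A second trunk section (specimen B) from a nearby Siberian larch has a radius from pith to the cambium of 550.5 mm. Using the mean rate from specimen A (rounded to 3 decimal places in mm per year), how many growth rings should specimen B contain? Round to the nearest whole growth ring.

Specimen A: adjusted count: 329 − 13 + 17 = 333 growth rings.
A: 64.8 mm over 333 years gives 64.8 / 333 ≈ 0.195 mm/year.
Specimen B: 550.5 mm / 0.195 mm per year = 2823.08 years ≈ 2823 growth rings.

2823 growth rings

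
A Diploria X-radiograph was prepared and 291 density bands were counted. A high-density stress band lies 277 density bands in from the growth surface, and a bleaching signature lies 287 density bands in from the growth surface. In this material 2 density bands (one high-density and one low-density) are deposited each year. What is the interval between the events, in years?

5 years

Separation: 287 − 277 = 10 density bands.
Dividing by 2 density bands per year: 10 / 2 = 5 years.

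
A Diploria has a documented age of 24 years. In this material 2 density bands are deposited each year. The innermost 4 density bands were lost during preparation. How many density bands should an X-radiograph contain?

24 years at 2 density bands per year gives 24 × 2 = 48 density bands.
Less the 4 uncaptured density bands: 48 − 4 = 44.

44 density bands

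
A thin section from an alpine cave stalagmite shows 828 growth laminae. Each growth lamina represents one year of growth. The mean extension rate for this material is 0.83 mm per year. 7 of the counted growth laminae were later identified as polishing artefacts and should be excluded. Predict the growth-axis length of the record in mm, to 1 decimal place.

True growth lamina count = 828 − 7 = 821.
821 years at 0.83 mm/year gives 0.83 × 821 = 681.4 mm.

681.4 mm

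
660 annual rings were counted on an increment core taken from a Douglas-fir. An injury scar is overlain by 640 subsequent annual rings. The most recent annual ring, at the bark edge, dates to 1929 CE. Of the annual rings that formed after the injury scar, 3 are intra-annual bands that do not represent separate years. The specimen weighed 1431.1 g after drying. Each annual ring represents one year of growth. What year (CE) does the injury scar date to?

640 annual rings post-date the injury scar.
Removing the 3 false annual rings leaves 640 − 3 = 637 true annual rings beyond the injury scar.
Counting back 637 years from 1929 CE places the injury scar in 1929 − 637 = 1292 CE.

1292 CE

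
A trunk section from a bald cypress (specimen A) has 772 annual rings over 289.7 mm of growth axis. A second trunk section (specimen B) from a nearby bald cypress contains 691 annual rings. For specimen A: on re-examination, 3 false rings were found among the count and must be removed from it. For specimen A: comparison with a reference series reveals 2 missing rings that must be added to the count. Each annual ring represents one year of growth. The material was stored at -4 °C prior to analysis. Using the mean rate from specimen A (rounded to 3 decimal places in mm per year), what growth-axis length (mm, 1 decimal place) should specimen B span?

Specimen A: after corrections the count is 772 − 3 + 2 = 771 annual rings.
A: 289.7 mm over 771 years gives 289.7 / 771 ≈ 0.376 mm/year.
For B, 0.376 mm/year × 691 years = 259.8 mm.

259.8 mm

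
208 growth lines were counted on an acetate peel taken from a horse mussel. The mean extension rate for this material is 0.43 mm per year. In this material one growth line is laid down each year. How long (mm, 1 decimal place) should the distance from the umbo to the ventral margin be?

89.4 mm

208 years of growth are recorded.
Predicted length = 0.43 mm/year × 208 years = 89.4 mm.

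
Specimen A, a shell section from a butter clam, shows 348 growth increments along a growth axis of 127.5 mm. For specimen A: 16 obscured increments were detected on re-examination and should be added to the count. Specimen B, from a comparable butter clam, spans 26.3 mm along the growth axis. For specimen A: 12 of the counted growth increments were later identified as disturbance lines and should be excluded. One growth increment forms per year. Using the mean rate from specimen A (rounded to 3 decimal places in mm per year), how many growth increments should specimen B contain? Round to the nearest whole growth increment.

Specimen A: after corrections the count is 348 − 12 + 16 = 352 growth increments.
A: Mean rate = 127.5 mm / 352 years ≈ 0.362 mm per year.
For B, 26.3 / 0.362 = 72.65 years ≈ 73 growth increments.

73 growth increments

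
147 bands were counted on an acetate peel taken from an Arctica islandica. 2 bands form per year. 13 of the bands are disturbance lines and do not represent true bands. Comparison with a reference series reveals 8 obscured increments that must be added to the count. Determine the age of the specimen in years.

71 years

Adjusted count: 147 − 13 + 8 = 142 bands.
Dividing by 2 bands per year: 142 / 2 = 71 years.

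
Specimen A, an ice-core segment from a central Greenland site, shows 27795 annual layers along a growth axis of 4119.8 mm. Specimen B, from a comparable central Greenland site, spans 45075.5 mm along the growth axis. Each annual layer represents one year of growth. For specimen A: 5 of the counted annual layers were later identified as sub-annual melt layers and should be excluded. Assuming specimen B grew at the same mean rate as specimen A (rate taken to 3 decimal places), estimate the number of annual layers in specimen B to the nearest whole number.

Specimen A: after corrections the count is 27795 − 5 = 27790 annual layers.
A: 4119.8 mm over 27790 years gives 4119.8 / 27790 ≈ 0.148 mm/yr.
For B, 45075.5 / 0.148 = 304564.19 years ≈ 304564 annual layers.

304564 annual layers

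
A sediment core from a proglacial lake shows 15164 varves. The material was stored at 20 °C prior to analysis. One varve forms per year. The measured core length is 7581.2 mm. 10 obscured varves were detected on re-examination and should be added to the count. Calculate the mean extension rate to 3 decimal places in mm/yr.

0.500 mm/yr

Adjusted count: 15164 + 10 = 15174 varves.
Extension rate ≈ 7581.2 / 15174 = 0.500 mm/yr.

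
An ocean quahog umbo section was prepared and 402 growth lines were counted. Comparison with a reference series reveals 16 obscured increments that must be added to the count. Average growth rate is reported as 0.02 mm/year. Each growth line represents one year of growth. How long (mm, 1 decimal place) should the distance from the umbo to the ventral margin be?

8.4 mm

Adjusted count: 402 + 16 = 418 growth lines.
Length ≈ 0.02 × 418 = 8.4 mm.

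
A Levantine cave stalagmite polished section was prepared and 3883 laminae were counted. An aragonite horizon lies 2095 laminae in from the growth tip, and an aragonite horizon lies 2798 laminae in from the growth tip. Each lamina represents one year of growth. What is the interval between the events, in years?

Separation: 2798 − 2095 = 703 laminae.
At one lamina per year, 703 years elapsed between them.

703 yr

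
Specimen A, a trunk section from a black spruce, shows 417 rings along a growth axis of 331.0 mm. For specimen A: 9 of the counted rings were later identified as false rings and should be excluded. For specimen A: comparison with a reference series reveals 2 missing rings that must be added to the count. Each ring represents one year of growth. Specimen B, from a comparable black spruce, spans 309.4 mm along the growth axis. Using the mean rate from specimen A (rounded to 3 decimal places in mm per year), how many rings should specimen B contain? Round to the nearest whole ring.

Specimen A: adjusted count: 417 − 9 + 2 = 410 rings.
A: Extension rate ≈ 331.0 / 410 = 0.807 mm/year.
Specimen B: 309.4 mm / 0.807 mm per year = 383.40 years ≈ 383 rings.

383 rings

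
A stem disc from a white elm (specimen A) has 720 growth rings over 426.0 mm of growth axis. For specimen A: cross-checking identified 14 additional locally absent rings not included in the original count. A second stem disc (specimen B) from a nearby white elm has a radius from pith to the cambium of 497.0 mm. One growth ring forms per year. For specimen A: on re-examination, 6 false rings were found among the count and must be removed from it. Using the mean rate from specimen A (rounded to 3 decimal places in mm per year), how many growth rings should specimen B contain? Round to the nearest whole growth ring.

Specimen A: after corrections the count is 720 − 6 + 14 = 728 growth rings.
A: 426.0 mm over 728 years gives 426.0 / 728 ≈ 0.585 mm/year.
For B, 497.0 / 0.585 = 849.57 years ≈ 850 growth rings.

850 growth rings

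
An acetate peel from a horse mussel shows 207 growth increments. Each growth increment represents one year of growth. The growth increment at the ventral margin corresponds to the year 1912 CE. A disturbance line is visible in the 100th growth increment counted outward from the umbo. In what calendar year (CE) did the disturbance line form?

1805 CE

207 − 100 = 107 growth increments lie beyond the disturbance line toward the ventral margin.
1912 − 107 = 1805 CE.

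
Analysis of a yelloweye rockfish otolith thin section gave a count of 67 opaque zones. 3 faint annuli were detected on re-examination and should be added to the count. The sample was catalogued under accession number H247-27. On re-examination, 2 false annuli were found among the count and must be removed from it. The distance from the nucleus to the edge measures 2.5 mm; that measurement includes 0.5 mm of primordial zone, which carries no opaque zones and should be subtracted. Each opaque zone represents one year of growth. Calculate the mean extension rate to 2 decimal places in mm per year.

After corrections the count is 67 − 2 + 3 = 68 opaque zones.
The growth record spans 2.5 − 0.5 = 2.0 mm.
Extension rate ≈ 2.0 / 68 = 0.03 mm per year.

0.03 mm per year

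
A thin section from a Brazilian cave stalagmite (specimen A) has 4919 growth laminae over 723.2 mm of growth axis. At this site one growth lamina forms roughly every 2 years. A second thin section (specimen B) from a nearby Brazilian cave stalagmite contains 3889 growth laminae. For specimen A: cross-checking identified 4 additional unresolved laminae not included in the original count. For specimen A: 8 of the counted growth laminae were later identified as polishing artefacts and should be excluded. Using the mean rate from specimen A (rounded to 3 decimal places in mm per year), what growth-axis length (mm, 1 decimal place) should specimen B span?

575.6 mm

Specimen A: after corrections the count is 4919 − 8 + 4 = 4915 growth laminae.
Specimen A: multiplying by 2 years per growth lamina: 4915 × 2 = 9830 years.
A: Extension rate ≈ 723.2 / 9830 = 0.074 mm/yr.
Specimen B: 3889 growth laminae at 2 years each span 3889 × 2 = 7778 years. Length of B = 0.074 × 7778 = 575.6 mm.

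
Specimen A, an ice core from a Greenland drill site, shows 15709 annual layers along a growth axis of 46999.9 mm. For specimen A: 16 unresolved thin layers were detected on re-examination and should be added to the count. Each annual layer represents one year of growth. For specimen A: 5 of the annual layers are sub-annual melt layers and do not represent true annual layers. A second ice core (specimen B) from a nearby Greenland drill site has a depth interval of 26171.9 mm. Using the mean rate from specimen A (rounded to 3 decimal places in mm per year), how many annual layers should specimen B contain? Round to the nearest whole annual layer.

Specimen A: adjusted count: 15709 − 5 + 16 = 15720 annual layers.
A: 46999.9 mm over 15720 years gives 46999.9 / 15720 ≈ 2.990 mm/year.
Specimen B: 26171.9 mm / 2.990 mm per year = 8753.14 years ≈ 8753 annual layers.

8753 annual layers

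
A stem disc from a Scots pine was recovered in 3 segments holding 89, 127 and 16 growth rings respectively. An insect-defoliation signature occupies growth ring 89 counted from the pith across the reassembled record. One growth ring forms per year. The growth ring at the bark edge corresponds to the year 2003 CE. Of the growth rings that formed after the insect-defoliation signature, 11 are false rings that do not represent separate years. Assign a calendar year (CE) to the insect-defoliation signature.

Total growth rings = 89 + 127 + 16 = 232.
Between growth ring 89 and the bark edge there are 232 − 89 = 143 growth rings.
Excluding 11 false growth rings: 143 − 11 = 132.
Counting back 132 years from 2003 CE places the insect-defoliation signature in 2003 − 132 = 1871 CE.

1871 CE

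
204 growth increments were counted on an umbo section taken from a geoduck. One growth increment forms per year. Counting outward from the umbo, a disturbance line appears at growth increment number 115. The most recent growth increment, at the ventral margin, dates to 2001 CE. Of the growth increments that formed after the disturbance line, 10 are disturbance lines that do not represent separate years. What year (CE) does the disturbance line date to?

The disturbance line sits at growth increment 115 from the umbo, so 204 − 115 = 89 growth increments formed after it.
Excluding 10 false growth increments: 89 − 10 = 79.
2001 − 79 = 1922 CE.

1922 CE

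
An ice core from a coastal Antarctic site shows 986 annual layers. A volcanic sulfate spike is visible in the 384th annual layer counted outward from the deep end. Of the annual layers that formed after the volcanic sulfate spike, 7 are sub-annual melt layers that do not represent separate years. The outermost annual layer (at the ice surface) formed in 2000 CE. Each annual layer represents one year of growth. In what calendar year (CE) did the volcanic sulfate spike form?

1405 CE

Between annual layer 384 and the ice surface there are 986 − 384 = 602 annual layers.
602 − 7 false = 595 true annual layers after the volcanic sulfate spike.
The annual layer at the ice surface is 2000 CE, so the volcanic sulfate spike dates to 2000 − 595 = 1405 CE.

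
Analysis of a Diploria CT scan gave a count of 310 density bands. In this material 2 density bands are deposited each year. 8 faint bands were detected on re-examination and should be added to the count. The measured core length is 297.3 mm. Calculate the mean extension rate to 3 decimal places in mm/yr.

Adjusted count: 310 + 8 = 318 density bands.
With 2 density bands per year, 318 / 2 = 159 years.
Mean rate = 297.3 mm / 159 years ≈ 1.870 mm/yr.

1.870 mm/yr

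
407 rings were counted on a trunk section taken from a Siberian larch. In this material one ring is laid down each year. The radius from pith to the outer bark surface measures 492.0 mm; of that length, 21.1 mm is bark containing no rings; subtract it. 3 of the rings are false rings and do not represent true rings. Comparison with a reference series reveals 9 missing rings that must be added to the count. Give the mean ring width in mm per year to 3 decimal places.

Correcting the raw count gives 407 − 3 + 9 = 413 true rings.
Net length = 492.0 − 21.1 = 470.9 mm.
Extension rate ≈ 470.9 / 413 = 1.140 mm per year.

1.140 mm per year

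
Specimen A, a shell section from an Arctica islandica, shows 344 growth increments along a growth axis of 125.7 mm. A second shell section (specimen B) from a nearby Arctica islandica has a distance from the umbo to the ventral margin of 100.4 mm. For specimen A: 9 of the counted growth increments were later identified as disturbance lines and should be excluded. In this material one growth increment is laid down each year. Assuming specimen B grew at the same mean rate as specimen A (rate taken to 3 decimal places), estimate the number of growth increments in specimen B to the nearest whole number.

Specimen A: true growth increment count = 344 − 9 = 335.
A: Extension rate ≈ 125.7 / 335 = 0.375 mm per year.
B spans 100.4 / 0.375 = 267.73 years ≈ 268 growth increments.

268 growth increments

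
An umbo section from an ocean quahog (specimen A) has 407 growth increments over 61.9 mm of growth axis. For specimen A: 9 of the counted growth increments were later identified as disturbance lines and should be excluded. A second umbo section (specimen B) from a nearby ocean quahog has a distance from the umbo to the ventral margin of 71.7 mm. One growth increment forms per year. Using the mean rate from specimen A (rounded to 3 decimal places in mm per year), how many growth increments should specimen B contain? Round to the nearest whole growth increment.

Specimen A: after corrections the count is 407 − 9 = 398 growth increments.
A: 61.9 mm over 398 years gives 61.9 / 398 ≈ 0.156 mm per year.
B spans 71.7 / 0.156 = 459.62 years ≈ 460 growth increments.

460 growth increments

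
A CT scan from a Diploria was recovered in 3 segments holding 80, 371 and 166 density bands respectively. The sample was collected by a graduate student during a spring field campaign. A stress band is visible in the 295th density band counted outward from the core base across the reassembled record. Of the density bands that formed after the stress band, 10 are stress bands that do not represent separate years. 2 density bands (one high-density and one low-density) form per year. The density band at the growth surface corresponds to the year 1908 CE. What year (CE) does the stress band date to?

1752 CE

Total density bands = 80 + 371 + 166 = 617.
617 − 295 = 322 density bands lie beyond the stress band toward the growth surface.
322 − 10 false = 312 true density bands after the stress band.
312 density bands at 2 per year is 312 / 2 = 156 years.
The density band at the growth surface is 1908 CE, so the stress band dates to 1908 − 156 = 1752 CE.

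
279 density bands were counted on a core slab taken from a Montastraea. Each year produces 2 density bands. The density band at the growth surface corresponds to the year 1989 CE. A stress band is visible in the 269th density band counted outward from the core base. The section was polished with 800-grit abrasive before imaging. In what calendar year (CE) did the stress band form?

The stress band sits at density band 269 from the core base, so 279 − 269 = 10 density bands formed after it.
Dividing by 2 density bands per year: 10 / 2 = 5 years.
Counting back 5 years from 1989 CE places the stress band in 1989 − 5 = 1984 CE.

1984 CE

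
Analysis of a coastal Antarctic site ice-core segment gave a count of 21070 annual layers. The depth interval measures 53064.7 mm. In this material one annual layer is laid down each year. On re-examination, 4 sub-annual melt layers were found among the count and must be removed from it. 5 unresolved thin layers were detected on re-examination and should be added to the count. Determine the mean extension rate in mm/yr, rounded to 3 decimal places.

2.518 mm/yr

After corrections the count is 21070 − 4 + 5 = 21071 annual layers.
53064.7 mm over 21071 years gives 53064.7 / 21071 ≈ 2.518 mm/yr.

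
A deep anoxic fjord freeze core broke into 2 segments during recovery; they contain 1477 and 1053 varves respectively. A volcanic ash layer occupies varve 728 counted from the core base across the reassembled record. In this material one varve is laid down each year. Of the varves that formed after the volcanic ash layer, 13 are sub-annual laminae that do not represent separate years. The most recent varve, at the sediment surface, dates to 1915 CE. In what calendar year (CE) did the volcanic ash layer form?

126 CE

Total varves = 1477 + 1053 = 2530.
2530 − 728 = 1802 varves lie beyond the volcanic ash layer toward the sediment surface.
Excluding 13 false varves: 1802 − 13 = 1789.
Counting back 1789 years from 1915 CE places the volcanic ash layer in 1915 − 1789 = 126 CE.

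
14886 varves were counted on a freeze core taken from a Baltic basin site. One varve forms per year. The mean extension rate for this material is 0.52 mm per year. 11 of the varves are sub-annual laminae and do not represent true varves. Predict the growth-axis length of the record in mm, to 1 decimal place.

True varve count = 14886 − 11 = 14875.
Predicted length = 0.52 mm/year × 14875 years = 7735.0 mm.

7735.0 mm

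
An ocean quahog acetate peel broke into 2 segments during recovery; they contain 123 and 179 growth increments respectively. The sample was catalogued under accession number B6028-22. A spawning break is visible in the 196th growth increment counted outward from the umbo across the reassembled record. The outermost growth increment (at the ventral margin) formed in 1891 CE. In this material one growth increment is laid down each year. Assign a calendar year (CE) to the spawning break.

1785 CE

Total growth increments = 123 + 179 = 302.
The spawning break sits at growth increment 196 from the umbo, so 302 − 196 = 106 growth increments formed after it.
The growth increment at the ventral margin is 1891 CE, so the spawning break dates to 1891 − 106 = 1785 CE.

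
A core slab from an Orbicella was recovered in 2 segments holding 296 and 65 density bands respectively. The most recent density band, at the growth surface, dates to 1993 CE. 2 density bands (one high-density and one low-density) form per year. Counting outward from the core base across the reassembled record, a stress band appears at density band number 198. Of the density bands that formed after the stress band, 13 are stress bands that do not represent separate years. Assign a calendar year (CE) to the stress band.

Total density bands = 296 + 65 = 361.
Between density band 198 and the growth surface there are 361 − 198 = 163 density bands.
Excluding 13 false density bands: 163 − 13 = 150.
150 density bands at 2 per year is 150 / 2 = 75 years.
The density band at the growth surface is 1993 CE, so the stress band dates to 1993 − 75 = 1918 CE.

1918 CE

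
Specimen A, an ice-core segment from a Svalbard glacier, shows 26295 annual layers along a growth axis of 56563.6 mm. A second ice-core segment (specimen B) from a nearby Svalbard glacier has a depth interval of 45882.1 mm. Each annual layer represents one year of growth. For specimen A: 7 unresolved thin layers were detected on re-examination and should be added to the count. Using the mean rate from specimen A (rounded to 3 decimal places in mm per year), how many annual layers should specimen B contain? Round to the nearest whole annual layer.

21331 annual layers

Specimen A: true annual layer count = 26295 + 7 = 26302.
A: 56563.6 mm over 26302 years gives 56563.6 / 26302 ≈ 2.151 mm per year.
B spans 45882.1 / 2.151 = 21330.59 years ≈ 21331 annual layers.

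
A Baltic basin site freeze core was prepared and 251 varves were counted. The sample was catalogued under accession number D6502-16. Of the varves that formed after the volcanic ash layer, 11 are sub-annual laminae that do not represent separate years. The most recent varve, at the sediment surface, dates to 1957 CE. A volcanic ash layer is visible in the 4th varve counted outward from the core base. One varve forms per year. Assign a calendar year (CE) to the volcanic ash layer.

The volcanic ash layer sits at varve 4 from the core base, so 251 − 4 = 247 varves formed after it.
Removing the 11 false varves leaves 247 − 11 = 236 true varves beyond the volcanic ash layer.
The varve at the sediment surface is 1957 CE, so the volcanic ash layer dates to 1957 − 236 = 1721 CE.

1721 CE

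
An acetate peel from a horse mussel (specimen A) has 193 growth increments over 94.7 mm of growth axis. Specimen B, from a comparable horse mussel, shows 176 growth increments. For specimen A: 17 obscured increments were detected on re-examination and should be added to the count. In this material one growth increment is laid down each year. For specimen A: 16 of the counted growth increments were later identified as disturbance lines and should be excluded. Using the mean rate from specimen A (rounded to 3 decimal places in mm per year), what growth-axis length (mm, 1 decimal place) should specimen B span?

85.9 mm

Specimen A: after corrections the count is 193 − 16 + 17 = 194 growth increments.
A: 94.7 mm over 194 years gives 94.7 / 194 ≈ 0.488 mm/year.
B's length ≈ 0.488 × 176 = 85.9 mm.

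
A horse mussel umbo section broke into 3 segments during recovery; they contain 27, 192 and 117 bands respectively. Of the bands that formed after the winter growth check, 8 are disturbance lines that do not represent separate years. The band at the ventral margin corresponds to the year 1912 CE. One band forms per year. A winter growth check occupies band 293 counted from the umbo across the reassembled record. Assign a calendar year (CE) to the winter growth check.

Total bands = 27 + 192 + 117 = 336.
Between band 293 and the ventral margin there are 336 − 293 = 43 bands.
Excluding 8 false bands: 43 − 8 = 35.
The band at the ventral margin is 1912 CE, so the winter growth check dates to 1912 − 35 = 1877 CE.

1877 CE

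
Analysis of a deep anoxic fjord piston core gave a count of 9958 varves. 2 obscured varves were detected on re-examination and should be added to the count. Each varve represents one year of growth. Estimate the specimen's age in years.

After corrections the count is 9958 + 2 = 9960 varves.
One varve per year makes the duration 9960 years.

9960 years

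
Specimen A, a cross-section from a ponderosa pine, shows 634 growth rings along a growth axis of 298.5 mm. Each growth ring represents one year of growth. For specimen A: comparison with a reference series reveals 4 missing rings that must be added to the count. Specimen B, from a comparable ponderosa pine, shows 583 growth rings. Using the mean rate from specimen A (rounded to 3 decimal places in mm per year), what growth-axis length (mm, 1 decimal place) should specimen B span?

Specimen A: adjusted count: 634 + 4 = 638 growth rings.
A: Extension rate ≈ 298.5 / 638 = 0.468 mm per year.
B's length ≈ 0.468 × 583 = 272.8 mm.

272.8 mm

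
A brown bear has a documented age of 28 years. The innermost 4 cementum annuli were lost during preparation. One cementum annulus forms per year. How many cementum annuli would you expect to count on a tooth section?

Expected cementum annuli over 28 years: 28.
Subtracting the 4 cementum annuli not captured gives 28 − 4 = 24 cementum annuli in the record.

24 cementum annuli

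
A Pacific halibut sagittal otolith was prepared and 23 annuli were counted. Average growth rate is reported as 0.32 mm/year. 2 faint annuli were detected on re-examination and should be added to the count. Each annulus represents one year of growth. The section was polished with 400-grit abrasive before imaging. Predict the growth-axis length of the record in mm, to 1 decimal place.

8.0 mm

Adjusted count: 23 + 2 = 25 annuli.
Predicted length = 0.32 mm/year × 25 years = 8.0 mm.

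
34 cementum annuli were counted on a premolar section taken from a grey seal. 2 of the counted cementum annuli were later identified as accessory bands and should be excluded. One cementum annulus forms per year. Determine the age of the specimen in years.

Adjusted count: 34 − 2 = 32 cementum annuli.
At one cementum annulus per year, that is 32 years.

32 yr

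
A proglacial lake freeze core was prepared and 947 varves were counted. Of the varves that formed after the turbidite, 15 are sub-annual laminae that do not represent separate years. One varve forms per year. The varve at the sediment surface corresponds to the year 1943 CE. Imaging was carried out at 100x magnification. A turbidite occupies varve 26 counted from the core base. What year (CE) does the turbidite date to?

The turbidite sits at varve 26 from the core base, so 947 − 26 = 921 varves formed after it.
921 − 15 false = 906 true varves after the turbidite.
Counting back 906 years from 1943 CE places the turbidite in 1943 − 906 = 1037 CE.

1037 CE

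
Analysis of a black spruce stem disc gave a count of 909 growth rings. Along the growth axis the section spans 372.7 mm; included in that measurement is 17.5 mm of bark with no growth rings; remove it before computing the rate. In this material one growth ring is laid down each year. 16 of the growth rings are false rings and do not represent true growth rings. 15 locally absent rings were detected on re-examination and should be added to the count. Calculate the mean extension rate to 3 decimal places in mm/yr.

0.391 mm/yr

Correcting the raw count gives 909 − 16 + 15 = 908 true growth rings.
Net length = 372.7 − 17.5 = 355.2 mm.
Extension rate ≈ 355.2 / 908 = 0.391 mm/yr.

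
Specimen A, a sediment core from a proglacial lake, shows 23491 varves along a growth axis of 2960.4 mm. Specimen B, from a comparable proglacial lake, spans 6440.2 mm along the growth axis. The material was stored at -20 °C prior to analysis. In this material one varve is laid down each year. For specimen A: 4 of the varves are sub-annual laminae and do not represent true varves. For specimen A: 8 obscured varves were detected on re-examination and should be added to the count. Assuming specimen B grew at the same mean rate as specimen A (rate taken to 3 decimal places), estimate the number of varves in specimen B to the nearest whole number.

Specimen A: correcting the raw count gives 23491 − 4 + 8 = 23495 true varves.
A: Extension rate ≈ 2960.4 / 23495 = 0.126 mm/year.
Specimen B: 6440.2 mm / 0.126 mm per year = 51112.70 years ≈ 51113 varves.

51113 varves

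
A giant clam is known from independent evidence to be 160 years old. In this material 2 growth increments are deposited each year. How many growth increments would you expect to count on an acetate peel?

320 growth increments

160 years at 2 growth increments per year gives 160 × 2 = 320 growth increments.
So 320 growth increments should be present.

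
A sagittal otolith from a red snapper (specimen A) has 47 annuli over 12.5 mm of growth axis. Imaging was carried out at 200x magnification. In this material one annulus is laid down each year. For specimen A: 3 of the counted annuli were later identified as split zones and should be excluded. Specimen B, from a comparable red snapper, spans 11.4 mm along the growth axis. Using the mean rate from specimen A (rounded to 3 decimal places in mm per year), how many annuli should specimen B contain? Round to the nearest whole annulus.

Specimen A: correcting the raw count gives 47 − 3 = 44 true annuli.
A: Mean rate = 12.5 mm / 44 years ≈ 0.284 mm/year.
For B, 11.4 / 0.284 = 40.14 years ≈ 40 annuli.

40 annuli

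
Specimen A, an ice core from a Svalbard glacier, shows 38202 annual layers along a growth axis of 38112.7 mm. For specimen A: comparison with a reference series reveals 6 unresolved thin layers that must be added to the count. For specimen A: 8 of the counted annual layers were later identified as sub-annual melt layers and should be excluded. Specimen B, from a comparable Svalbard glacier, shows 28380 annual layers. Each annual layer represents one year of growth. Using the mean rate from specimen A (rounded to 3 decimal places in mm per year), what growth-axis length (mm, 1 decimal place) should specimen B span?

28323.2 mm

Specimen A: true annual layer count = 38202 − 8 + 6 = 38200.
A: Extension rate ≈ 38112.7 / 38200 = 0.998 mm/year.
Length of B = 0.998 × 28380 = 28323.2 mm.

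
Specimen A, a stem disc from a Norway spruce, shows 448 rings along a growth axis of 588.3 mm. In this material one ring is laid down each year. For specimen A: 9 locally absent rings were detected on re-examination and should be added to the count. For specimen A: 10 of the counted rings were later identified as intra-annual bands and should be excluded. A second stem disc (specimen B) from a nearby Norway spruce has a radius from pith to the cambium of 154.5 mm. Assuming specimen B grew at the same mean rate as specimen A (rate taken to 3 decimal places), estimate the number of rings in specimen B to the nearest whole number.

117 rings

Specimen A: adjusted count: 448 − 10 + 9 = 447 rings.
A: Extension rate ≈ 588.3 / 447 = 1.316 mm/yr.
Specimen B: 154.5 mm / 1.316 mm per year = 117.40 years ≈ 117 rings.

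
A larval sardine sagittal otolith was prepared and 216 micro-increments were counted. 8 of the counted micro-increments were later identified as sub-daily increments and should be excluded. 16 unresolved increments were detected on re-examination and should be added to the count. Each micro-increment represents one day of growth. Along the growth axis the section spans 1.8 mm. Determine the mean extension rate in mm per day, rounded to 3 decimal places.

0.008 mm per day

Adjusted count: 216 − 8 + 16 = 224 micro-increments.
Extension rate ≈ 1.8 / 224 = 0.008 mm per day.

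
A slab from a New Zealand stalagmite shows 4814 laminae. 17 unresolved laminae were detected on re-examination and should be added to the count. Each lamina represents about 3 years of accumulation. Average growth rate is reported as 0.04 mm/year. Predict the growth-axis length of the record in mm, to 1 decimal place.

579.7 mm

Correcting the raw count gives 4814 + 17 = 4831 true laminae.
Multiplying by 3 years per lamina: 4831 × 3 = 14493 years.
14493 years at 0.04 mm/year gives 0.04 × 14493 = 579.7 mm.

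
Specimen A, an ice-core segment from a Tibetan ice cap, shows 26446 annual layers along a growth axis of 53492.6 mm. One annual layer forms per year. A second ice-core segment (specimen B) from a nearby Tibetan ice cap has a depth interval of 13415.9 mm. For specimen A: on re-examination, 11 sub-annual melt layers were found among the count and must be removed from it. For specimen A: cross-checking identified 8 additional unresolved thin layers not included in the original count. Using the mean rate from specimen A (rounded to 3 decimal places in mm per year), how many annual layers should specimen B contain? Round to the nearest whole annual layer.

Specimen A: correcting the raw count gives 26446 − 11 + 8 = 26443 true annual layers.
A: Extension rate ≈ 53492.6 / 26443 = 2.023 mm/yr.
Specimen B: 13415.9 mm / 2.023 mm per year = 6631.69 years ≈ 6632 annual layers.

6632 annual layers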